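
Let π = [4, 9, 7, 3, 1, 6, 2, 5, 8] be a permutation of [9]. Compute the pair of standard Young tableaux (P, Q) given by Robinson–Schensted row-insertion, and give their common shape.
P = [1, 2, 5, 8] / [3, 6] / [4, 7] / [9];  Q = [1, 2, 8, 9] / [3, 6] / [4, 7] / [5];  common shape = (4, 2, 2, 1)

Row-insert the values π_1, π_2, … into P one at a time, bumping the leftmost entry strictly greater than the inserted value down to the next row. The recording tableau Q records, in position (i, j), the step at which that cell was added to P.
  Insert 4 (step 1): P = [4];  Q = [1]
  Insert 9 (step 2): P = [4, 9];  Q = [1, 2]
  Insert 7 (step 3): P = [4, 7] / [9];  Q = [1, 2] / [3]
  Insert 3 (step 4): P = [3, 7] / [4] / [9];  Q = [1, 2] / [3] / [4]
  Insert 1 (step 5): P = [1, 7] / [3] / [4] / [9];  Q = [1, 2] / [3] / [4] / [5]
  Insert 6 (step 6): P = [1, 6] / [3, 7] / [4] / [9];  Q = [1, 2] / [3, 6] / [4] / [5]
  Insert 2 (step 7): P = [1, 2] / [3, 6] / [4, 7] / [9];  Q = [1, 2] / [3, 6] / [4, 7] / [5]
  Insert 5 (step 8): P = [1, 2, 5] / [3, 6] / [4, 7] / [9];  Q = [1, 2, 8] / [3, 6] / [4, 7] / [5]
  Insert 8 (step 9): P = [1, 2, 5, 8] / [3, 6] / [4, 7] / [9];  Q = [1, 2, 8, 9] / [3, 6] / [4, 7] / [5]
Final shape: (4, 2, 2, 1).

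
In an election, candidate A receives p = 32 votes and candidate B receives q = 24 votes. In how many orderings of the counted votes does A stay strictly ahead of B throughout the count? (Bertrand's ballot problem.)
Strict-lead orderings = 622147386185325

Total orderings of the 56 votes with 32 for A: C(56, 32) = 4355031703297275. By the Bertrand ballot formula (Cycle Lemma / reflection principle), the number of orderings in which A is strictly ahead of B throughout is (p − q)/(p + q) · C(p + q, p) = (32 − 24)/(32 + 24) · 4355031703297275 = 622147386185325.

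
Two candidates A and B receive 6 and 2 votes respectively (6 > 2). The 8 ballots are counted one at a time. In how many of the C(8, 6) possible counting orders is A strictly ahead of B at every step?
Strict-lead orderings = 14

Total orderings of the 8 votes with 6 for A: C(8, 6) = 28. By the Bertrand ballot formula (Cycle Lemma / reflection principle), the number of orderings in which A is strictly ahead of B throughout is (p − q)/(p + q) · C(p + q, p) = (6 − 2)/(6 + 2) · 28 = 14.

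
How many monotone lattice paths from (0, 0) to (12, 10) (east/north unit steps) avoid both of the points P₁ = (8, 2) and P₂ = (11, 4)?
Number of paths = 617966

Inclusion–exclusion. Total paths: C(22, 12) = 646646. Through P₁: C(10, 8)·C(12, 4) = 22275. Through P₂: C(15, 11)·C(7, 1) = 9555. Since P₁ is strictly southwest of P₂, a monotone path through both must visit P₁ then P₂; paths through both = C(10, 8)·C(5, 3)·C(7, 1) = 3150. Avoid both = 646646 − 22275 − 9555 + 3150 = 617966.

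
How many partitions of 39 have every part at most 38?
p(39, parts ≤ 38) = 31184

Use the recurrence p(n, m) = p(n, m−1) + p(n−m, m): either the largest part is < m (count p(n, m−1)) or the largest part is exactly m (remove one copy of m, count p(n−m, m)). With p(0, ·) = 1 this gives p(39, parts ≤ 38) = 31184. (By conjugating Young diagrams, this also counts partitions of 39 into at most 38 parts.)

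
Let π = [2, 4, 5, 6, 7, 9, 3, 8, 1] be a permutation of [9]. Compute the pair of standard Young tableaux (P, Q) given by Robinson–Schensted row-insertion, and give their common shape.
P = [1, 3, 5, 6, 7, 8] / [2, 9] / [4];  Q = [1, 2, 3, 4, 5, 6] / [7, 8] / [9];  common shape = (6, 2, 1)

Row-insert the values π_1, π_2, … into P one at a time, bumping the leftmost entry strictly greater than the inserted value down to the next row. The recording tableau Q records, in position (i, j), the step at which that cell was added to P.
  Insert 2 (step 1): P = [2];  Q = [1]
  Insert 4 (step 2): P = [2, 4];  Q = [1, 2]
  Insert 5 (step 3): P = [2, 4, 5];  Q = [1, 2, 3]
  Insert 6 (step 4): P = [2, 4, 5, 6];  Q = [1, 2, 3, 4]
  Insert 7 (step 5): P = [2, 4, 5, 6, 7];  Q = [1, 2, 3, 4, 5]
  Insert 9 (step 6): P = [2, 4, 5, 6, 7, 9];  Q = [1, 2, 3, 4, 5, 6]
  Insert 3 (step 7): P = [2, 3, 5, 6, 7, 9] / [4];  Q = [1, 2, 3, 4, 5, 6] / [7]
  Insert 8 (step 8): P = [2, 3, 5, 6, 7, 8] / [4, 9];  Q = [1, 2, 3, 4, 5, 6] / [7, 8]
  Insert 1 (step 9): P = [1, 3, 5, 6, 7, 8] / [2, 9] / [4];  Q = [1, 2, 3, 4, 5, 6] / [7, 8] / [9]
Final shape: (6, 2, 1).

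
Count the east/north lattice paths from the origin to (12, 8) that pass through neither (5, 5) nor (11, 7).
Number of paths = 46194

Inclusion–exclusion. Total paths: C(20, 12) = 125970. Through P₁: C(10, 5)·C(10, 7) = 30240. Through P₂: C(18, 11)·C(2, 1) = 63648. Since P₁ is strictly southwest of P₂, a monotone path through both must visit P₁ then P₂; paths through both = C(10, 5)·C(8, 6)·C(2, 1) = 14112. Avoid both = 125970 − 30240 − 63648 + 14112 = 46194.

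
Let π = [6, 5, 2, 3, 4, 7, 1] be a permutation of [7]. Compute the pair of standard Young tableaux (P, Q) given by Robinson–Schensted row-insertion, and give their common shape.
P = [1, 3, 4, 7] / [2] / [5] / [6];  Q = [1, 4, 5, 6] / [2] / [3] / [7];  common shape = (4, 1, 1, 1)

Row-insert the values π_1, π_2, … into P one at a time, bumping the leftmost entry strictly greater than the inserted value down to the next row. The recording tableau Q records, in position (i, j), the step at which that cell was added to P.
  Insert 6 (step 1): P = [6];  Q = [1]
  Insert 5 (step 2): P = [5] / [6];  Q = [1] / [2]
  Insert 2 (step 3): P = [2] / [5] / [6];  Q = [1] / [2] / [3]
  Insert 3 (step 4): P = [2, 3] / [5] / [6];  Q = [1, 4] / [2] / [3]
  Insert 4 (step 5): P = [2, 3, 4] / [5] / [6];  Q = [1, 4, 5] / [2] / [3]
  Insert 7 (step 6): P = [2, 3, 4, 7] / [5] / [6];  Q = [1, 4, 5, 6] / [2] / [3]
  Insert 1 (step 7): P = [1, 3, 4, 7] / [2] / [5] / [6];  Q = [1, 4, 5, 6] / [2] / [3] / [7]
Final shape: (4, 1, 1, 1).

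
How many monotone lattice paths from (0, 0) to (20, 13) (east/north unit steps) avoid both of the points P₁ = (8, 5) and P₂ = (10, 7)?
Number of paths = 317141242

Inclusion–exclusion. Total paths: C(33, 20) = 573166440. Through P₁: C(13, 8)·C(20, 12) = 162123390. Through P₂: C(17, 10)·C(16, 10) = 155739584. Since P₁ is strictly southwest of P₂, a monotone path through both must visit P₁ then P₂; paths through both = C(13, 8)·C(4, 2)·C(16, 10) = 61837776. Avoid both = 573166440 − 162123390 − 155739584 + 61837776 = 317141242.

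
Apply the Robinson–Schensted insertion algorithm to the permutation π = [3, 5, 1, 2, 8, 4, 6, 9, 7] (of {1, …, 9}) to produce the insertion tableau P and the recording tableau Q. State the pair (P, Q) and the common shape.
P = [1, 2, 4, 6, 7] / [3, 5, 8, 9];  Q = [1, 2, 5, 7, 8] / [3, 4, 6, 9];  common shape = (5, 4)

Row-insert the values π_1, π_2, … into P one at a time, bumping the leftmost entry strictly greater than the inserted value down to the next row. The recording tableau Q records, in position (i, j), the step at which that cell was added to P.
  Insert 3 (step 1): P = [3];  Q = [1]
  Insert 5 (step 2): P = [3, 5];  Q = [1, 2]
  Insert 1 (step 3): P = [1, 5] / [3];  Q = [1, 2] / [3]
  Insert 2 (step 4): P = [1, 2] / [3, 5];  Q = [1, 2] / [3, 4]
  Insert 8 (step 5): P = [1, 2, 8] / [3, 5];  Q = [1, 2, 5] / [3, 4]
  Insert 4 (step 6): P = [1, 2, 4] / [3, 5, 8];  Q = [1, 2, 5] / [3, 4, 6]
  Insert 6 (step 7): P = [1, 2, 4, 6] / [3, 5, 8];  Q = [1, 2, 5, 7] / [3, 4, 6]
  Insert 9 (step 8): P = [1, 2, 4, 6, 9] / [3, 5, 8];  Q = [1, 2, 5, 7, 8] / [3, 4, 6]
  Insert 7 (step 9): P = [1, 2, 4, 6, 7] / [3, 5, 8, 9];  Q = [1, 2, 5, 7, 8] / [3, 4, 6, 9]
Final shape: (5, 4).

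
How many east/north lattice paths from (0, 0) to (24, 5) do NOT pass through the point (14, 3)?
Number of paths = 73875

Total paths from (0, 0) to (24, 5): C(29, 24) = 118755. Paths through (14, 3): (paths (0, 0) → (14, 3)) × (paths (14, 3) → (24, 5)) = C(17, 14) · C(12, 10) = 680 · 66 = 44880. Avoidance count = 118755 − 44880 = 73875.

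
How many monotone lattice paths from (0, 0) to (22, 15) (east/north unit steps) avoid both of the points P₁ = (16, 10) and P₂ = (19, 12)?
Number of paths = 5150114690

Inclusion–exclusion. Total paths: C(37, 22) = 9364199760. Through P₁: C(26, 16)·C(11, 6) = 2454021570. Through P₂: C(31, 19)·C(6, 3) = 2822410500. Since P₁ is strictly southwest of P₂, a monotone path through both must visit P₁ then P₂; paths through both = C(26, 16)·C(5, 3)·C(6, 3) = 1062347000. Avoid both = 9364199760 − 2454021570 − 2822410500 + 1062347000 = 5150114690.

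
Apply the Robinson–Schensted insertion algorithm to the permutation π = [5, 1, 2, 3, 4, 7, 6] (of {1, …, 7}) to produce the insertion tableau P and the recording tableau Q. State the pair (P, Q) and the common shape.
P = [1, 2, 3, 4, 6] / [5, 7];  Q = [1, 3, 4, 5, 6] / [2, 7];  common shape = (5, 2)

Row-insert the values π_1, π_2, … into P one at a time, bumping the leftmost entry strictly greater than the inserted value down to the next row. The recording tableau Q records, in position (i, j), the step at which that cell was added to P.
  Insert 5 (step 1): P = [5];  Q = [1]
  Insert 1 (step 2): P = [1] / [5];  Q = [1] / [2]
  Insert 2 (step 3): P = [1, 2] / [5];  Q = [1, 3] / [2]
  Insert 3 (step 4): P = [1, 2, 3] / [5];  Q = [1, 3, 4] / [2]
  Insert 4 (step 5): P = [1, 2, 3, 4] / [5];  Q = [1, 3, 4, 5] / [2]
  Insert 7 (step 6): P = [1, 2, 3, 4, 7] / [5];  Q = [1, 3, 4, 5, 6] / [2]
  Insert 6 (step 7): P = [1, 2, 3, 4, 6] / [5, 7];  Q = [1, 3, 4, 5, 6] / [2, 7]
Final shape: (5, 2).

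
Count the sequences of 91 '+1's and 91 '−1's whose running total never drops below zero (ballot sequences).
C_91 = 3935312233584004685417853572763349509774031680023800

These ballot sequences are counted by the Catalan number C_n = (1/(n + 1)) · C(2n, n). For n = 91: C_91 = (1/92) · C(182, 91) = 362048725489728431058442528694228154899210914562189600/92 = 3935312233584004685417853572763349509774031680023800.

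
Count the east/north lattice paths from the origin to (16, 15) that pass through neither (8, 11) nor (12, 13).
Number of paths = 202128555

Inclusion–exclusion. Total paths: C(31, 16) = 300540195. Through P₁: C(19, 8)·C(12, 8) = 37413090. Through P₂: C(25, 12)·C(6, 4) = 78004500. Since P₁ is strictly southwest of P₂, a monotone path through both must visit P₁ then P₂; paths through both = C(19, 8)·C(6, 4)·C(6, 4) = 17005950. Avoid both = 300540195 − 37413090 − 78004500 + 17005950 = 202128555.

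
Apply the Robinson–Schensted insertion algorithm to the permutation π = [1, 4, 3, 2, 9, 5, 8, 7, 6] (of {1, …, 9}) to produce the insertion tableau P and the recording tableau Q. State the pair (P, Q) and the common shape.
P = [1, 2, 5, 6] / [3, 7] / [4, 8] / [9];  Q = [1, 2, 5, 7] / [3, 6] / [4, 8] / [9];  common shape = (4, 2, 2, 1)

Row-insert the values π_1, π_2, … into P one at a time, bumping the leftmost entry strictly greater than the inserted value down to the next row. The recording tableau Q records, in position (i, j), the step at which that cell was added to P.
  Insert 1 (step 1): P = [1];  Q = [1]
  Insert 4 (step 2): P = [1, 4];  Q = [1, 2]
  Insert 3 (step 3): P = [1, 3] / [4];  Q = [1, 2] / [3]
  Insert 2 (step 4): P = [1, 2] / [3] / [4];  Q = [1, 2] / [3] / [4]
  Insert 9 (step 5): P = [1, 2, 9] / [3] / [4];  Q = [1, 2, 5] / [3] / [4]
  Insert 5 (step 6): P = [1, 2, 5] / [3, 9] / [4];  Q = [1, 2, 5] / [3, 6] / [4]
  Insert 8 (step 7): P = [1, 2, 5, 8] / [3, 9] / [4];  Q = [1, 2, 5, 7] / [3, 6] / [4]
  Insert 7 (step 8): P = [1, 2, 5, 7] / [3, 8] / [4, 9];  Q = [1, 2, 5, 7] / [3, 6] / [4, 8]
  Insert 6 (step 9): P = [1, 2, 5, 6] / [3, 7] / [4, 8] / [9];  Q = [1, 2, 5, 7] / [3, 6] / [4, 8] / [9]
Final shape: (4, 2, 2, 1).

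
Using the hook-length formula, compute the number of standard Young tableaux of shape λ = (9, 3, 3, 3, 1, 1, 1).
# SYT of shape (9, 3, 3, 3, 1, 1, 1) = 148140720

Hook-length formula: f^λ = n! / Π hook(c), product over all cells c of the Young diagram. For λ = (9, 3, 3, 3, 1, 1, 1), n = 21 boxes. Hook lengths by row (left-to-right, top-to-bottom): [15, 11, 10, 6, 5, 4, 3, 2, 1]; [8, 4, 3]; [7, 3, 2]; [6, 2, 1]; [3]; [2]; [1]. Product of hooks = 344881152000. So f^λ = 21! / 344881152000 = 51090942171709440000 / 344881152000 = 148140720.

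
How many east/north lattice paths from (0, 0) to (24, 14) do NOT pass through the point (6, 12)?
Number of paths = 9666026940

Total paths from (0, 0) to (24, 14): C(38, 24) = 9669554100. Paths through (6, 12): (paths (0, 0) → (6, 12)) × (paths (6, 12) → (24, 14)) = C(18, 6) · C(20, 18) = 18564 · 190 = 3527160. Avoidance count = 9669554100 − 3527160 = 9666026940.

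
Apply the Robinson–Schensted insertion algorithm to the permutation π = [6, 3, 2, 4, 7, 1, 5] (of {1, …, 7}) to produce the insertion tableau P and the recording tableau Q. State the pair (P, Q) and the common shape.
P = [1, 4, 5] / [2, 7] / [3] / [6];  Q = [1, 4, 5] / [2, 7] / [3] / [6];  common shape = (3, 2, 1, 1)

Row-insert the values π_1, π_2, … into P one at a time, bumping the leftmost entry strictly greater than the inserted value down to the next row. The recording tableau Q records, in position (i, j), the step at which that cell was added to P.
  Insert 6 (step 1): P = [6];  Q = [1]
  Insert 3 (step 2): P = [3] / [6];  Q = [1] / [2]
  Insert 2 (step 3): P = [2] / [3] / [6];  Q = [1] / [2] / [3]
  Insert 4 (step 4): P = [2, 4] / [3] / [6];  Q = [1, 4] / [2] / [3]
  Insert 7 (step 5): P = [2, 4, 7] / [3] / [6];  Q = [1, 4, 5] / [2] / [3]
  Insert 1 (step 6): P = [1, 4, 7] / [2] / [3] / [6];  Q = [1, 4, 5] / [2] / [3] / [6]
  Insert 5 (step 7): P = [1, 4, 5] / [2, 7] / [3] / [6];  Q = [1, 4, 5] / [2, 7] / [3] / [6]
Final shape: (3, 2, 1, 1).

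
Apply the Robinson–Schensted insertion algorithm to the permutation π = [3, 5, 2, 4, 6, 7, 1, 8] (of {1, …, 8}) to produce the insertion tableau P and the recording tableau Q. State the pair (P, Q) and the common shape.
P = [1, 4, 6, 7, 8] / [2, 5] / [3];  Q = [1, 2, 5, 6, 8] / [3, 4] / [7];  common shape = (5, 2, 1)

Row-insert the values π_1, π_2, … into P one at a time, bumping the leftmost entry strictly greater than the inserted value down to the next row. The recording tableau Q records, in position (i, j), the step at which that cell was added to P.
  Insert 3 (step 1): P = [3];  Q = [1]
  Insert 5 (step 2): P = [3, 5];  Q = [1, 2]
  Insert 2 (step 3): P = [2, 5] / [3];  Q = [1, 2] / [3]
  Insert 4 (step 4): P = [2, 4] / [3, 5];  Q = [1, 2] / [3, 4]
  Insert 6 (step 5): P = [2, 4, 6] / [3, 5];  Q = [1, 2, 5] / [3, 4]
  Insert 7 (step 6): P = [2, 4, 6, 7] / [3, 5];  Q = [1, 2, 5, 6] / [3, 4]
  Insert 1 (step 7): P = [1, 4, 6, 7] / [2, 5] / [3];  Q = [1, 2, 5, 6] / [3, 4] / [7]
  Insert 8 (step 8): P = [1, 4, 6, 7, 8] / [2, 5] / [3];  Q = [1, 2, 5, 6, 8] / [3, 4] / [7]
Final shape: (5, 2, 1).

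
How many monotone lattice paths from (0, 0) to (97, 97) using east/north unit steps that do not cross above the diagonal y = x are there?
C_97 = 14657929356129575437016877846657032761712954950899755100

These NE paths below the diagonal are counted by the Catalan number C_n = (1/(n + 1)) · C(2n, n). For n = 97: C_97 = (1/98) · C(194, 97) = 1436477076900698392827654028972389210647869585188175999800/98 = 14657929356129575437016877846657032761712954950899755100.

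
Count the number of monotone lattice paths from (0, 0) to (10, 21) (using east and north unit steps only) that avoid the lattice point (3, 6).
Number of paths = 30026469

Total paths from (0, 0) to (10, 21): C(31, 10) = 44352165. Paths through (3, 6): (paths (0, 0) → (3, 6)) × (paths (3, 6) → (10, 21)) = C(9, 3) · C(22, 7) = 84 · 170544 = 14325696. Avoidance count = 44352165 − 14325696 = 30026469.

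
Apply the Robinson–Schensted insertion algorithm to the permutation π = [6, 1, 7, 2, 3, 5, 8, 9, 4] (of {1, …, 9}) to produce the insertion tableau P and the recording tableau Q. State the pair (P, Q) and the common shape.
P = [1, 2, 3, 4, 8, 9] / [5, 7] / [6];  Q = [1, 3, 5, 6, 7, 8] / [2, 4] / [9];  common shape = (6, 2, 1)

Row-insert the values π_1, π_2, … into P one at a time, bumping the leftmost entry strictly greater than the inserted value down to the next row. The recording tableau Q records, in position (i, j), the step at which that cell was added to P.
  Insert 6 (step 1): P = [6];  Q = [1]
  Insert 1 (step 2): P = [1] / [6];  Q = [1] / [2]
  Insert 7 (step 3): P = [1, 7] / [6];  Q = [1, 3] / [2]
  Insert 2 (step 4): P = [1, 2] / [6, 7];  Q = [1, 3] / [2, 4]
  Insert 3 (step 5): P = [1, 2, 3] / [6, 7];  Q = [1, 3, 5] / [2, 4]
  Insert 5 (step 6): P = [1, 2, 3, 5] / [6, 7];  Q = [1, 3, 5, 6] / [2, 4]
  Insert 8 (step 7): P = [1, 2, 3, 5, 8] / [6, 7];  Q = [1, 3, 5, 6, 7] / [2, 4]
  Insert 9 (step 8): P = [1, 2, 3, 5, 8, 9] / [6, 7];  Q = [1, 3, 5, 6, 7, 8] / [2, 4]
  Insert 4 (step 9): P = [1, 2, 3, 4, 8, 9] / [5, 7] / [6];  Q = [1, 3, 5, 6, 7, 8] / [2, 4] / [9]
Final shape: (6, 2, 1).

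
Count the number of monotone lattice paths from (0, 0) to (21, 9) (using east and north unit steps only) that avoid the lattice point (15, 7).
Number of paths = 9531918

Total paths from (0, 0) to (21, 9): C(30, 21) = 14307150. Paths through (15, 7): (paths (0, 0) → (15, 7)) × (paths (15, 7) → (21, 9)) = C(22, 15) · C(8, 6) = 170544 · 28 = 4775232. Avoidance count = 14307150 − 4775232 = 9531918.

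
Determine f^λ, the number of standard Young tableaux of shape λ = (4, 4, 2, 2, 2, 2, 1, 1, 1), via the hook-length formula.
# SYT of shape (4, 4, 2, 2, 2, 2, 1, 1, 1) = 5668650

Hook-length formula: f^λ = n! / Π hook(c), product over all cells c of the Young diagram. For λ = (4, 4, 2, 2, 2, 2, 1, 1, 1), n = 19 boxes. Hook lengths by row (left-to-right, top-to-bottom): [12, 8, 3, 2]; [11, 7, 2, 1]; [8, 4]; [7, 3]; [6, 2]; [5, 1]; [3]; [2]; [1]. Product of hooks = 21459271680. So f^λ = 19! / 21459271680 = 121645100408832000 / 21459271680 = 5668650.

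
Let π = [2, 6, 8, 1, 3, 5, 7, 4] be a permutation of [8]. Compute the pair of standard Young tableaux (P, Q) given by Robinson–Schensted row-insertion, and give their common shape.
P = [1, 3, 4, 7] / [2, 5, 8] / [6];  Q = [1, 2, 3, 7] / [4, 5, 6] / [8];  common shape = (4, 3, 1)

Row-insert the values π_1, π_2, … into P one at a time, bumping the leftmost entry strictly greater than the inserted value down to the next row. The recording tableau Q records, in position (i, j), the step at which that cell was added to P.
  Insert 2 (step 1): P = [2];  Q = [1]
  Insert 6 (step 2): P = [2, 6];  Q = [1, 2]
  Insert 8 (step 3): P = [2, 6, 8];  Q = [1, 2, 3]
  Insert 1 (step 4): P = [1, 6, 8] / [2];  Q = [1, 2, 3] / [4]
  Insert 3 (step 5): P = [1, 3, 8] / [2, 6];  Q = [1, 2, 3] / [4, 5]
  Insert 5 (step 6): P = [1, 3, 5] / [2, 6, 8];  Q = [1, 2, 3] / [4, 5, 6]
  Insert 7 (step 7): P = [1, 3, 5, 7] / [2, 6, 8];  Q = [1, 2, 3, 7] / [4, 5, 6]
  Insert 4 (step 8): P = [1, 3, 4, 7] / [2, 5, 8] / [6];  Q = [1, 2, 3, 7] / [4, 5, 6] / [8]
Final shape: (4, 3, 1).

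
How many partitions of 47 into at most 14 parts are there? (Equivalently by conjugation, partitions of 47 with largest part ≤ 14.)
p(47, parts ≤ 14) = 82882

Use the recurrence p(n, m) = p(n, m−1) + p(n−m, m): either the largest part is < m (count p(n, m−1)) or the largest part is exactly m (remove one copy of m, count p(n−m, m)). With p(0, ·) = 1 this gives p(47, parts ≤ 14) = 82882. (By conjugating Young diagrams, this also counts partitions of 47 into at most 14 parts.)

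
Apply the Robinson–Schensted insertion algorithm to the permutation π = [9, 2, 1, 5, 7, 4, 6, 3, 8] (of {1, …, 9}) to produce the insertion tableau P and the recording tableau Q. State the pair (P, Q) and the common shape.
P = [1, 3, 6, 8] / [2, 4, 7] / [5] / [9];  Q = [1, 4, 5, 9] / [2, 6, 7] / [3] / [8];  common shape = (4, 3, 1, 1)

Row-insert the values π_1, π_2, … into P one at a time, bumping the leftmost entry strictly greater than the inserted value down to the next row. The recording tableau Q records, in position (i, j), the step at which that cell was added to P.
  Insert 9 (step 1): P = [9];  Q = [1]
  Insert 2 (step 2): P = [2] / [9];  Q = [1] / [2]
  Insert 1 (step 3): P = [1] / [2] / [9];  Q = [1] / [2] / [3]
  Insert 5 (step 4): P = [1, 5] / [2] / [9];  Q = [1, 4] / [2] / [3]
  Insert 7 (step 5): P = [1, 5, 7] / [2] / [9];  Q = [1, 4, 5] / [2] / [3]
  Insert 4 (step 6): P = [1, 4, 7] / [2, 5] / [9];  Q = [1, 4, 5] / [2, 6] / [3]
  Insert 6 (step 7): P = [1, 4, 6] / [2, 5, 7] / [9];  Q = [1, 4, 5] / [2, 6, 7] / [3]
  Insert 3 (step 8): P = [1, 3, 6] / [2, 4, 7] / [5] / [9];  Q = [1, 4, 5] / [2, 6, 7] / [3] / [8]
  Insert 8 (step 9): P = [1, 3, 6, 8] / [2, 4, 7] / [5] / [9];  Q = [1, 4, 5, 9] / [2, 6, 7] / [3] / [8]
Final shape: (4, 3, 1, 1).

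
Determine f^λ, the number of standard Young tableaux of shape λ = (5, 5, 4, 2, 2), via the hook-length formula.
# SYT of shape (5, 5, 4, 2, 2) = 4594590

Hook-length formula: f^λ = n! / Π hook(c), product over all cells c of the Young diagram. For λ = (5, 5, 4, 2, 2), n = 18 boxes. Hook lengths by row (left-to-right, top-to-bottom): [9, 8, 5, 4, 2]; [8, 7, 4, 3, 1]; [6, 5, 2, 1]; [3, 2]; [2, 1]. Product of hooks = 1393459200. So f^λ = 18! / 1393459200 = 6402373705728000 / 1393459200 = 4594590.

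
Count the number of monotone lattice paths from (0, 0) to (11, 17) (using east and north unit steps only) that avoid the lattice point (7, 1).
Number of paths = 21435420

Total paths from (0, 0) to (11, 17): C(28, 11) = 21474180. Paths through (7, 1): (paths (0, 0) → (7, 1)) × (paths (7, 1) → (11, 17)) = C(8, 7) · C(20, 4) = 8 · 4845 = 38760. Avoidance count = 21474180 − 38760 = 21435420.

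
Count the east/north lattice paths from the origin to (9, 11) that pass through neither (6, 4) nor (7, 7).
Number of paths = 103880

Inclusion–exclusion. Total paths: C(20, 9) = 167960. Through P₁: C(10, 6)·C(10, 3) = 25200. Through P₂: C(14, 7)·C(6, 2) = 51480. Since P₁ is strictly southwest of P₂, a monotone path through both must visit P₁ then P₂; paths through both = C(10, 6)·C(4, 1)·C(6, 2) = 12600. Avoid both = 167960 − 25200 − 51480 + 12600 = 103880.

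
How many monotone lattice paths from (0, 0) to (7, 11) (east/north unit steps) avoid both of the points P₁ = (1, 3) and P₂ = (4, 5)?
Number of paths = 12588

Inclusion–exclusion. Total paths: C(18, 7) = 31824. Through P₁: C(4, 1)·C(14, 6) = 12012. Through P₂: C(9, 4)·C(9, 3) = 10584. Since P₁ is strictly southwest of P₂, a monotone path through both must visit P₁ then P₂; paths through both = C(4, 1)·C(5, 3)·C(9, 3) = 3360. Avoid both = 31824 − 12012 − 10584 + 3360 = 12588.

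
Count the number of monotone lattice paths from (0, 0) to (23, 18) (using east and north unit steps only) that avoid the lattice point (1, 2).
Number of paths = 135392717310

Total paths from (0, 0) to (23, 18): C(41, 23) = 202112640600. Paths through (1, 2): (paths (0, 0) → (1, 2)) × (paths (1, 2) → (23, 18)) = C(3, 1) · C(38, 22) = 3 · 22239974430 = 66719923290. Avoidance count = 202112640600 − 66719923290 = 135392717310.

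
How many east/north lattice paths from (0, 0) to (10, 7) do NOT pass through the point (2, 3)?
Number of paths = 14498

Total paths from (0, 0) to (10, 7): C(17, 10) = 19448. Paths through (2, 3): (paths (0, 0) → (2, 3)) × (paths (2, 3) → (10, 7)) = C(5, 2) · C(12, 8) = 10 · 495 = 4950. Avoidance count = 19448 − 4950 = 14498.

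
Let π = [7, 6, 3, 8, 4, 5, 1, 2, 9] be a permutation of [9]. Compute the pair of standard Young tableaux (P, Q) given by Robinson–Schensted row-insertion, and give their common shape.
P = [1, 2, 5, 9] / [3, 4] / [6, 8] / [7];  Q = [1, 4, 6, 9] / [2, 5] / [3, 8] / [7];  common shape = (4, 2, 2, 1)

Row-insert the values π_1, π_2, … into P one at a time, bumping the leftmost entry strictly greater than the inserted value down to the next row. The recording tableau Q records, in position (i, j), the step at which that cell was added to P.
  Insert 7 (step 1): P = [7];  Q = [1]
  Insert 6 (step 2): P = [6] / [7];  Q = [1] / [2]
  Insert 3 (step 3): P = [3] / [6] / [7];  Q = [1] / [2] / [3]
  Insert 8 (step 4): P = [3, 8] / [6] / [7];  Q = [1, 4] / [2] / [3]
  Insert 4 (step 5): P = [3, 4] / [6, 8] / [7];  Q = [1, 4] / [2, 5] / [3]
  Insert 5 (step 6): P = [3, 4, 5] / [6, 8] / [7];  Q = [1, 4, 6] / [2, 5] / [3]
  Insert 1 (step 7): P = [1, 4, 5] / [3, 8] / [6] / [7];  Q = [1, 4, 6] / [2, 5] / [3] / [7]
  Insert 2 (step 8): P = [1, 2, 5] / [3, 4] / [6, 8] / [7];  Q = [1, 4, 6] / [2, 5] / [3, 8] / [7]
  Insert 9 (step 9): P = [1, 2, 5, 9] / [3, 4] / [6, 8] / [7];  Q = [1, 4, 6, 9] / [2, 5] / [3, 8] / [7]
Final shape: (4, 2, 2, 1).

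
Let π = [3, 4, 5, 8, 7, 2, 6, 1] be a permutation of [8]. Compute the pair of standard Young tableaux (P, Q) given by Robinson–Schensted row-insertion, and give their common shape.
P = [1, 4, 5, 6] / [2, 7] / [3] / [8];  Q = [1, 2, 3, 4] / [5, 7] / [6] / [8];  common shape = (4, 2, 1, 1)

Row-insert the values π_1, π_2, … into P one at a time, bumping the leftmost entry strictly greater than the inserted value down to the next row. The recording tableau Q records, in position (i, j), the step at which that cell was added to P.
  Insert 3 (step 1): P = [3];  Q = [1]
  Insert 4 (step 2): P = [3, 4];  Q = [1, 2]
  Insert 5 (step 3): P = [3, 4, 5];  Q = [1, 2, 3]
  Insert 8 (step 4): P = [3, 4, 5, 8];  Q = [1, 2, 3, 4]
  Insert 7 (step 5): P = [3, 4, 5, 7] / [8];  Q = [1, 2, 3, 4] / [5]
  Insert 2 (step 6): P = [2, 4, 5, 7] / [3] / [8];  Q = [1, 2, 3, 4] / [5] / [6]
  Insert 6 (step 7): P = [2, 4, 5, 6] / [3, 7] / [8];  Q = [1, 2, 3, 4] / [5, 7] / [6]
  Insert 1 (step 8): P = [1, 4, 5, 6] / [2, 7] / [3] / [8];  Q = [1, 2, 3, 4] / [5, 7] / [6] / [8]
Final shape: (4, 2, 1, 1).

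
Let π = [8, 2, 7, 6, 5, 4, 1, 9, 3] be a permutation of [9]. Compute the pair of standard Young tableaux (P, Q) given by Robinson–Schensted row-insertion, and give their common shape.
P = [1, 3, 9] / [2, 4] / [5] / [6] / [7] / [8];  Q = [1, 3, 8] / [2, 9] / [4] / [5] / [6] / [7];  common shape = (3, 2, 1, 1, 1, 1)

Row-insert the values π_1, π_2, … into P one at a time, bumping the leftmost entry strictly greater than the inserted value down to the next row. The recording tableau Q records, in position (i, j), the step at which that cell was added to P.
  Insert 8 (step 1): P = [8];  Q = [1]
  Insert 2 (step 2): P = [2] / [8];  Q = [1] / [2]
  Insert 7 (step 3): P = [2, 7] / [8];  Q = [1, 3] / [2]
  Insert 6 (step 4): P = [2, 6] / [7] / [8];  Q = [1, 3] / [2] / [4]
  Insert 5 (step 5): P = [2, 5] / [6] / [7] / [8];  Q = [1, 3] / [2] / [4] / [5]
  Insert 4 (step 6): P = [2, 4] / [5] / [6] / [7] / [8];  Q = [1, 3] / [2] / [4] / [5] / [6]
  Insert 1 (step 7): P = [1, 4] / [2] / [5] / [6] / [7] / [8];  Q = [1, 3] / [2] / [4] / [5] / [6] / [7]
  Insert 9 (step 8): P = [1, 4, 9] / [2] / [5] / [6] / [7] / [8];  Q = [1, 3, 8] / [2] / [4] / [5] / [6] / [7]
  Insert 3 (step 9): P = [1, 3, 9] / [2, 4] / [5] / [6] / [7] / [8];  Q = [1, 3, 8] / [2, 9] / [4] / [5] / [6] / [7]
Final shape: (3, 2, 1, 1, 1, 1).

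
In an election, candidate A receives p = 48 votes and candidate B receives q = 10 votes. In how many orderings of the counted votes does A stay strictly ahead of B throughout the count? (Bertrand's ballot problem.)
Strict-lead orderings = 34186557405

Total orderings of the 58 votes with 48 for A: C(58, 48) = 52179482355. By the Bertrand ballot formula (Cycle Lemma / reflection principle), the number of orderings in which A is strictly ahead of B throughout is (p − q)/(p + q) · C(p + q, p) = (48 − 10)/(48 + 10) · 52179482355 = 34186557405.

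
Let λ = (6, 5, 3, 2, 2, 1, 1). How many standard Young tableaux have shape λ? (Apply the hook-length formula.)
# SYT of shape (6, 5, 3, 2, 2, 1, 1) = 249420600

Hook-length formula: f^λ = n! / Π hook(c), product over all cells c of the Young diagram. For λ = (6, 5, 3, 2, 2, 1, 1), n = 20 boxes. Hook lengths by row (left-to-right, top-to-bottom): [12, 9, 6, 4, 3, 1]; [10, 7, 4, 2, 1]; [7, 4, 1]; [5, 2]; [4, 1]; [2]; [1]. Product of hooks = 9754214400. So f^λ = 20! / 9754214400 = 2432902008176640000 / 9754214400 = 249420600.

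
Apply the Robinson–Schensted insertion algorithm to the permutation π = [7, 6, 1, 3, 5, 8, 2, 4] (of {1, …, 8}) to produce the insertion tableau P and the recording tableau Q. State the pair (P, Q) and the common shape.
P = [1, 2, 4, 8] / [3, 5] / [6] / [7];  Q = [1, 4, 5, 6] / [2, 8] / [3] / [7];  common shape = (4, 2, 1, 1)

Row-insert the values π_1, π_2, … into P one at a time, bumping the leftmost entry strictly greater than the inserted value down to the next row. The recording tableau Q records, in position (i, j), the step at which that cell was added to P.
  Insert 7 (step 1): P = [7];  Q = [1]
  Insert 6 (step 2): P = [6] / [7];  Q = [1] / [2]
  Insert 1 (step 3): P = [1] / [6] / [7];  Q = [1] / [2] / [3]
  Insert 3 (step 4): P = [1, 3] / [6] / [7];  Q = [1, 4] / [2] / [3]
  Insert 5 (step 5): P = [1, 3, 5] / [6] / [7];  Q = [1, 4, 5] / [2] / [3]
  Insert 8 (step 6): P = [1, 3, 5, 8] / [6] / [7];  Q = [1, 4, 5, 6] / [2] / [3]
  Insert 2 (step 7): P = [1, 2, 5, 8] / [3] / [6] / [7];  Q = [1, 4, 5, 6] / [2] / [3] / [7]
  Insert 4 (step 8): P = [1, 2, 4, 8] / [3, 5] / [6] / [7];  Q = [1, 4, 5, 6] / [2, 8] / [3] / [7]
Final shape: (4, 2, 1, 1).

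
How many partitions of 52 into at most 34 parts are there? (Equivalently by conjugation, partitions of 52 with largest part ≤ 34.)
p(52, parts ≤ 34) = 280377

Use the recurrence p(n, m) = p(n, m−1) + p(n−m, m): either the largest part is < m (count p(n, m−1)) or the largest part is exactly m (remove one copy of m, count p(n−m, m)). With p(0, ·) = 1 this gives p(52, parts ≤ 34) = 280377. (By conjugating Young diagrams, this also counts partitions of 52 into at most 34 parts.)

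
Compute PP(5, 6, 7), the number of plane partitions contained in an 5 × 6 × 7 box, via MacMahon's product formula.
PP(5, 6, 7) = 739309710568

Evaluate the triple product over i = 1..5, j = 1..6, k = 1..7. The factors are (2/1) · (3/2) · (4/3) · (5/4) · (6/5) · (7/6) · (8/7) · (3/2) · … (210 factors total). The numerators and denominators telescope so the product is an integer; carrying out the multiplication exactly gives PP(5, 6, 7) = 739309710568.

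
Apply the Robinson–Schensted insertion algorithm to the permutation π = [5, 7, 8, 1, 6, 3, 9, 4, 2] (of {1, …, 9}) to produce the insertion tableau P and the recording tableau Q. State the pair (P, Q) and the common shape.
P = [1, 2, 4, 9] / [3, 6, 8] / [5] / [7];  Q = [1, 2, 3, 7] / [4, 5, 8] / [6] / [9];  common shape = (4, 3, 1, 1)

Row-insert the values π_1, π_2, … into P one at a time, bumping the leftmost entry strictly greater than the inserted value down to the next row. The recording tableau Q records, in position (i, j), the step at which that cell was added to P.
  Insert 5 (step 1): P = [5];  Q = [1]
  Insert 7 (step 2): P = [5, 7];  Q = [1, 2]
  Insert 8 (step 3): P = [5, 7, 8];  Q = [1, 2, 3]
  Insert 1 (step 4): P = [1, 7, 8] / [5];  Q = [1, 2, 3] / [4]
  Insert 6 (step 5): P = [1, 6, 8] / [5, 7];  Q = [1, 2, 3] / [4, 5]
  Insert 3 (step 6): P = [1, 3, 8] / [5, 6] / [7];  Q = [1, 2, 3] / [4, 5] / [6]
  Insert 9 (step 7): P = [1, 3, 8, 9] / [5, 6] / [7];  Q = [1, 2, 3, 7] / [4, 5] / [6]
  Insert 4 (step 8): P = [1, 3, 4, 9] / [5, 6, 8] / [7];  Q = [1, 2, 3, 7] / [4, 5, 8] / [6]
  Insert 2 (step 9): P = [1, 2, 4, 9] / [3, 6, 8] / [5] / [7];  Q = [1, 2, 3, 7] / [4, 5, 8] / [6] / [9]
Final shape: (4, 3, 1, 1).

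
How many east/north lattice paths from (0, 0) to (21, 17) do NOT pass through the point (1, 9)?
Number of paths = 28750062330

Total paths from (0, 0) to (21, 17): C(38, 21) = 28781143380. Paths through (1, 9): (paths (0, 0) → (1, 9)) × (paths (1, 9) → (21, 17)) = C(10, 1) · C(28, 20) = 10 · 3108105 = 31081050. Avoidance count = 28781143380 − 31081050 = 28750062330.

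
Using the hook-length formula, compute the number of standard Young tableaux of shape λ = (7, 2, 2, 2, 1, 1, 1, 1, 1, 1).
# SYT of shape (7, 2, 2, 2, 1, 1, 1, 1, 1, 1) = 2263261

Hook-length formula: f^λ = n! / Π hook(c), product over all cells c of the Young diagram. For λ = (7, 2, 2, 2, 1, 1, 1, 1, 1, 1), n = 19 boxes. Hook lengths by row (left-to-right, top-to-bottom): [16, 9, 5, 4, 3, 2, 1]; [10, 3]; [9, 2]; [8, 1]; [6]; [5]; [4]; [3]; [2]; [1]. Product of hooks = 53747712000. So f^λ = 19! / 53747712000 = 121645100408832000 / 53747712000 = 2263261.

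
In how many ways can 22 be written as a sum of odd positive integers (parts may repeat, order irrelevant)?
p_odd(22) = 89

Enumerate partitions using only odd parts via the recurrence o(n, m) = o(n, m−2) + o(n−m, m) over odd m, starting from the largest odd part ≤ n. This gives p_odd(22) = 89. (Euler's theorem: equals the count of distinct-part partitions.)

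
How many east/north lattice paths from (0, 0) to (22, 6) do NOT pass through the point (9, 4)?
Number of paths = 301665

Total paths from (0, 0) to (22, 6): C(28, 22) = 376740. Paths through (9, 4): (paths (0, 0) → (9, 4)) × (paths (9, 4) → (22, 6)) = C(13, 9) · C(15, 13) = 715 · 105 = 75075. Avoidance count = 376740 − 75075 = 301665.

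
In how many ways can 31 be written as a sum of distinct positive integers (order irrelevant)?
q(31) = 340

A partition into distinct parts is a strictly decreasing sequence summing to n. The recurrence d(n, m) = d(n, m−1) + d(n−m, m−1) (use part m at most once) with q(n) = d(n, n) gives q(31) = 340. (Euler's theorem: # distinct-part partitions = # odd-part partitions.)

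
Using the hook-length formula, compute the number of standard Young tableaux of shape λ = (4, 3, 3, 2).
# SYT of shape (4, 3, 3, 2) = 2970

Hook-length formula: f^λ = n! / Π hook(c), product over all cells c of the Young diagram. For λ = (4, 3, 3, 2), n = 12 boxes. Hook lengths by row (left-to-right, top-to-bottom): [7, 6, 4, 1]; [5, 4, 2]; [4, 3, 1]; [2, 1]. Product of hooks = 161280. So f^λ = 12! / 161280 = 479001600 / 161280 = 2970.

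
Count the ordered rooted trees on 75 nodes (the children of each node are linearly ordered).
C_74 = 311496878311103321137536291518809134027240

These ordered rooted trees are counted by the Catalan number C_n = (1/(n + 1)) · C(2n, n). For n = 74: C_74 = (1/75) · C(148, 74) = 23362265873332749085315221863910685052043000/75 = 311496878311103321137536291518809134027240.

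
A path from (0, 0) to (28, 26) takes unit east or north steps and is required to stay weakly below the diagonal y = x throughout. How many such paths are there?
Number of paths = 194214400834356

By the reflection principle (André's argument), the number of monotone paths to (28, 26) with n ≤ m that never go above y = x is C(54, 28) − C(54, 29) = 1877405874732108 − 1683191473897752 = 194214400834356.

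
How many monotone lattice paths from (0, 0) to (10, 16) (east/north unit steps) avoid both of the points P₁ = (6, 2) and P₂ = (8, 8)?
Number of paths = 4682185

Inclusion–exclusion. Total paths: C(26, 10) = 5311735. Through P₁: C(8, 6)·C(18, 4) = 85680. Through P₂: C(16, 8)·C(10, 2) = 579150. Since P₁ is strictly southwest of P₂, a monotone path through both must visit P₁ then P₂; paths through both = C(8, 6)·C(8, 2)·C(10, 2) = 35280. Avoid both = 5311735 − 85680 − 579150 + 35280 = 4682185.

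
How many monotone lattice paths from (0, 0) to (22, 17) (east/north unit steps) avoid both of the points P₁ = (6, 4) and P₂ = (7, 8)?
Number of paths = 29728786620

Inclusion–exclusion. Total paths: C(39, 22) = 51021117810. Through P₁: C(10, 6)·C(29, 16) = 14251422150. Through P₂: C(15, 7)·C(24, 15) = 8413788240. Since P₁ is strictly southwest of P₂, a monotone path through both must visit P₁ then P₂; paths through both = C(10, 6)·C(5, 1)·C(24, 15) = 1372879200. Avoid both = 51021117810 − 14251422150 − 8413788240 + 1372879200 = 29728786620.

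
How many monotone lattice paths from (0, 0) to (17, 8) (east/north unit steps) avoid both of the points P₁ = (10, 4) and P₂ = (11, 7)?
Number of paths = 556505

Inclusion–exclusion. Total paths: C(25, 17) = 1081575. Through P₁: C(14, 10)·C(11, 7) = 330330. Through P₂: C(18, 11)·C(7, 6) = 222768. Since P₁ is strictly southwest of P₂, a monotone path through both must visit P₁ then P₂; paths through both = C(14, 10)·C(4, 1)·C(7, 6) = 28028. Avoid both = 1081575 − 330330 − 222768 + 28028 = 556505.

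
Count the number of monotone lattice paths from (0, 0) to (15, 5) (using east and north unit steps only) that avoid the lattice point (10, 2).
Number of paths = 11808

Total paths from (0, 0) to (15, 5): C(20, 15) = 15504. Paths through (10, 2): (paths (0, 0) → (10, 2)) × (paths (10, 2) → (15, 5)) = C(12, 10) · C(8, 5) = 66 · 56 = 3696. Avoidance count = 15504 − 3696 = 11808.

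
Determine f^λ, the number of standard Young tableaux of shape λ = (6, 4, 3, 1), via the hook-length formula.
# SYT of shape (6, 4, 3, 1) = 50050

Hook-length formula: f^λ = n! / Π hook(c), product over all cells c of the Young diagram. For λ = (6, 4, 3, 1), n = 14 boxes. Hook lengths by row (left-to-right, top-to-bottom): [9, 7, 6, 4, 2, 1]; [6, 4, 3, 1]; [4, 2, 1]; [1]. Product of hooks = 1741824. So f^λ = 14! / 1741824 = 87178291200 / 1741824 = 50050.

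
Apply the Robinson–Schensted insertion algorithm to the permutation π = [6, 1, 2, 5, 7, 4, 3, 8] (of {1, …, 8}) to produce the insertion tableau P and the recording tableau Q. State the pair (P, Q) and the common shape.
P = [1, 2, 3, 7, 8] / [4] / [5] / [6];  Q = [1, 3, 4, 5, 8] / [2] / [6] / [7];  common shape = (5, 1, 1, 1)

Row-insert the values π_1, π_2, … into P one at a time, bumping the leftmost entry strictly greater than the inserted value down to the next row. The recording tableau Q records, in position (i, j), the step at which that cell was added to P.
  Insert 6 (step 1): P = [6];  Q = [1]
  Insert 1 (step 2): P = [1] / [6];  Q = [1] / [2]
  Insert 2 (step 3): P = [1, 2] / [6];  Q = [1, 3] / [2]
  Insert 5 (step 4): P = [1, 2, 5] / [6];  Q = [1, 3, 4] / [2]
  Insert 7 (step 5): P = [1, 2, 5, 7] / [6];  Q = [1, 3, 4, 5] / [2]
  Insert 4 (step 6): P = [1, 2, 4, 7] / [5] / [6];  Q = [1, 3, 4, 5] / [2] / [6]
  Insert 3 (step 7): P = [1, 2, 3, 7] / [4] / [5] / [6];  Q = [1, 3, 4, 5] / [2] / [6] / [7]
  Insert 8 (step 8): P = [1, 2, 3, 7, 8] / [4] / [5] / [6];  Q = [1, 3, 4, 5, 8] / [2] / [6] / [7]
Final shape: (5, 1, 1, 1).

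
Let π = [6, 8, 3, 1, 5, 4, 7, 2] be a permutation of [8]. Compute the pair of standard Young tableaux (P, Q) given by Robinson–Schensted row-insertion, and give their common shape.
P = [1, 2, 7] / [3, 4] / [5, 8] / [6];  Q = [1, 2, 7] / [3, 5] / [4, 6] / [8];  common shape = (3, 2, 2, 1)

Row-insert the values π_1, π_2, … into P one at a time, bumping the leftmost entry strictly greater than the inserted value down to the next row. The recording tableau Q records, in position (i, j), the step at which that cell was added to P.
  Insert 6 (step 1): P = [6];  Q = [1]
  Insert 8 (step 2): P = [6, 8];  Q = [1, 2]
  Insert 3 (step 3): P = [3, 8] / [6];  Q = [1, 2] / [3]
  Insert 1 (step 4): P = [1, 8] / [3] / [6];  Q = [1, 2] / [3] / [4]
  Insert 5 (step 5): P = [1, 5] / [3, 8] / [6];  Q = [1, 2] / [3, 5] / [4]
  Insert 4 (step 6): P = [1, 4] / [3, 5] / [6, 8];  Q = [1, 2] / [3, 5] / [4, 6]
  Insert 7 (step 7): P = [1, 4, 7] / [3, 5] / [6, 8];  Q = [1, 2, 7] / [3, 5] / [4, 6]
  Insert 2 (step 8): P = [1, 2, 7] / [3, 4] / [5, 8] / [6];  Q = [1, 2, 7] / [3, 5] / [4, 6] / [8]
Final shape: (3, 2, 2, 1).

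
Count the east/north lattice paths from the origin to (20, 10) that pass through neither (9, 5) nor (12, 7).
Number of paths = 16289559

Inclusion–exclusion. Total paths: C(30, 20) = 30045015. Through P₁: C(14, 9)·C(16, 11) = 8744736. Through P₂: C(19, 12)·C(11, 8) = 8314020. Since P₁ is strictly southwest of P₂, a monotone path through both must visit P₁ then P₂; paths through both = C(14, 9)·C(5, 3)·C(11, 8) = 3303300. Avoid both = 30045015 − 8744736 − 8314020 + 3303300 = 16289559.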